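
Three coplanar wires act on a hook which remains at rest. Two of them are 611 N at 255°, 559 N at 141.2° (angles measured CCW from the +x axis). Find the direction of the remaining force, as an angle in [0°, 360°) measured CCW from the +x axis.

θ ≈ 22°

Sum the known components: ΣF_x = -593.8 N, ΣF_y = -239.9 N.
For equilibrium the remaining force must supply (−ΣF_x, −ΣF_y) = (593.8, 239.9) N.
Magnitude = √((593.8)² + (239.9)²) = 640.4 N; direction = atan2(239.9, 593.8) = 22.0°.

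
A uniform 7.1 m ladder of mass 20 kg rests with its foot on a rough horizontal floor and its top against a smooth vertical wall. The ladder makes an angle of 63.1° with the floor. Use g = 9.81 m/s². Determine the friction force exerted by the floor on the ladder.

f ≈ 49.8 N

Torques about the foot: N_wall · 7.1 sin 63.1° = 20×9.81×3.55 cos 63.1° → N_wall = 49.769 N.
ΣF_x = 0: f_floor = N_wall = 49.769 N.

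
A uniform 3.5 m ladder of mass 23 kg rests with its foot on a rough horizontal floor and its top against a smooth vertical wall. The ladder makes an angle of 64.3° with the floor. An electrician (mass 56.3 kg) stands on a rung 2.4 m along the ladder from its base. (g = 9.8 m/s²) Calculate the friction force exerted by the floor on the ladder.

f ≈ 236 N

Torques about the foot: N_wall · 3.5 sin 64.3° = 23×9.8×1.75 cos 64.3° + 56.3×9.8×2.4 cos 64.3° → N_wall = 236.32 N.
ΣF_x = 0: f_floor = N_wall = 236.32 N.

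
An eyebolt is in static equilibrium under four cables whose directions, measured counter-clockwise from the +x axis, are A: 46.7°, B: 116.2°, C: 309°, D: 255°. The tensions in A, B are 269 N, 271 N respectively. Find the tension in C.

T_C ≈ 63 N

Resolve: ΣF_x = 269 cos 46.7° + 271 cos 116.2° + T_C cos 309° + T_D cos 255° = 0.
        ΣF_y = 269 sin 46.7° + 271 sin 116.2° + T_C sin 309° + T_D sin 255° = 0.
The known terms sum to (64.84, 438.9) N, so 0.6293 T_C − 0.2588 T_D = -64.84 and -0.7771 T_C − 0.9659 T_D = -438.9.
Solving simultaneously: T_C = 63.01 N, T_D = 403.7 N.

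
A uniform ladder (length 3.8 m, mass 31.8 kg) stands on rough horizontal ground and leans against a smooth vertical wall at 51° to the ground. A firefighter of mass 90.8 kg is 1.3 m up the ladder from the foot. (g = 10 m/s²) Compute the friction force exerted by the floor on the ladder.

Torques about the foot: N_wall · 3.8 sin 51° = 31.8×10×1.9 cos 51° + 90.8×10×1.3 cos 51° → N_wall = 380.3 N.
ΣF_x = 0: f_floor = N_wall = 380.3 N.

f ≈ 380 N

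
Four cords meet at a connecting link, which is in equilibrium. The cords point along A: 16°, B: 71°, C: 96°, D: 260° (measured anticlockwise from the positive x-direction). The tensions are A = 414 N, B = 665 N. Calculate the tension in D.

T_D ≈ 2500 N

Resolve: ΣF_x = 414 cos 16° + 665 cos 71° + T_C cos 96° + T_D cos 260° = 0.
        ΣF_y = 414 sin 16° + 665 sin 71° + T_C sin 96° + T_D sin 260° = 0.
The known terms sum to (614.5, 742.9) N, so -0.1045 T_C − 0.1736 T_D = -614.5 and 0.9945 T_C − 0.9848 T_D = -742.9.
Solving simultaneously: T_C = 1727 N, T_D = 2499 N.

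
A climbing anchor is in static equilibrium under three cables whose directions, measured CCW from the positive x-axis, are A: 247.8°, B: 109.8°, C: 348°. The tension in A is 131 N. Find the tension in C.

T_C ≈ 103 N

Resolve: ΣF_x = 131 cos 247.8° + T_B cos 109.8° + T_C cos 348° = 0.
        ΣF_y = 131 sin 247.8° + T_B sin 109.8° + T_C sin 348° = 0.
The known terms sum to (-49.5, -121.3) N, so -0.3387 T_B + 0.9781 T_C = 49.5 and 0.9409 T_B − 0.2079 T_C = 121.3.
Solving simultaneously: T_B = 151.7 N, T_C = 103.1 N.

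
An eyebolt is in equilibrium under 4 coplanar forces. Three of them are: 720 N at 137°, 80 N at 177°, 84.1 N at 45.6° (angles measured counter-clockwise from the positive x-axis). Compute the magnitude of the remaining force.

Sum the known components: ΣF_x = -547.6 N, ΣF_y = 555.3 N.
For equilibrium the remaining force must supply (−ΣF_x, −ΣF_y) = (547.6, -555.3) N.
Magnitude = √((547.6)² + (-555.3)²) = 779.9 N; direction = atan2(-555.3, 547.6) = 314.6°.

F ≈ 780 N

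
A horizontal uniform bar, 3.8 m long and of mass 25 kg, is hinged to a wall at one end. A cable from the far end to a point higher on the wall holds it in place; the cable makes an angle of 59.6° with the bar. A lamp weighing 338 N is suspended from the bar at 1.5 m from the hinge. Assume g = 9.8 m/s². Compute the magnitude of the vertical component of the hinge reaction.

Take torques about the hinge: T sin 59.6° · 3.8 = 25×9.8×1.9 + 338×1.5 = 972.5 N·m.
So T = 972.5 / (0.8625 × 3.8) = 296.72 N.
ΣF_y = 0: H_y = (25×9.8 + 338) − T sin 59.6° = 583 − 255.92 = 327.08 N.

|H_y| ≈ 327 N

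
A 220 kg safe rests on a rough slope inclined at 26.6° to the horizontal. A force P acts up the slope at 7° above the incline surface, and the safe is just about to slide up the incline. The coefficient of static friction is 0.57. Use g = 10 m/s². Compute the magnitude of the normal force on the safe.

On the verge of sliding up the incline, friction equals μN and acts down the slope.
Perpendicular: N + P sin 7° = W cos 26.6° = 1967 N.
Along incline: P cos 7° = W sin 26.6° + μN  with W sin 26.6° = 985.1 N.
Solving the pair for P and N: P = 1983 N, N = 1725 N (and f = μN = 983.5 N).

N ≈ 1730 N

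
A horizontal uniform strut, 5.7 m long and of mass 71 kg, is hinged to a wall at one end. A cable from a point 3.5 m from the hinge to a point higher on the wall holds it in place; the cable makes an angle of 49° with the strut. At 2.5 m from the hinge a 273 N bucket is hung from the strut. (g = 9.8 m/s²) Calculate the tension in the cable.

Take torques about the hinge: T sin 49° · 3.5 = 71×9.8×2.85 + 273×2.5 = 2665.5 N·m.
So T = 2665.5 / (0.7547 × 3.5) = 1009.1 N.

T ≈ 1010 N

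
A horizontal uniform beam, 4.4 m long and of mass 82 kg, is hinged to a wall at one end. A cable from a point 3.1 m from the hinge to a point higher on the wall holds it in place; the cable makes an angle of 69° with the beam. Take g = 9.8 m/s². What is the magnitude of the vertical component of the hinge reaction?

|H_y| ≈ 233 N

Take torques about the hinge: T sin 69° · 3.1 = 82×9.8×2.2 = 1767.9 N·m.
So T = 1767.9 / (0.9336 × 3.1) = 610.87 N.
ΣF_y = 0: H_y = (82×9.8) − T sin 69° = 803.6 − 570.3 = 233.3 N.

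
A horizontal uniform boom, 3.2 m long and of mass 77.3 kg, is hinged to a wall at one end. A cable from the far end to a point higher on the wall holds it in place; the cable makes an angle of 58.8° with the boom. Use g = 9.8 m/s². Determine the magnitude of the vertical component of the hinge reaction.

Take torques about the hinge: T sin 58.8° · 3.2 = 77.3×9.8×1.6 = 1212.1 N·m.
So T = 1212.1 / (0.8554 × 3.2) = 442.82 N.
ΣF_y = 0: H_y = (77.3×9.8) − T sin 58.8° = 757.54 − 378.77 = 378.77 N.

|H_y| ≈ 379 N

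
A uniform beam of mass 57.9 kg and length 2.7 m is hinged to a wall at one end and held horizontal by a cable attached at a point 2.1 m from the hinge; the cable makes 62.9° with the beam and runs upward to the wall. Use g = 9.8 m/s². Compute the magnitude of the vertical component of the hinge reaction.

|H_y| ≈ 203 N

Take torques about the hinge: T sin 62.9° · 2.1 = 57.9×9.8×1.35 = 766.02 N·m.
So T = 766.02 / (0.8902 × 2.1) = 409.76 N.
ΣF_y = 0: H_y = (57.9×9.8) − T sin 62.9° = 567.42 − 364.77 = 202.65 N.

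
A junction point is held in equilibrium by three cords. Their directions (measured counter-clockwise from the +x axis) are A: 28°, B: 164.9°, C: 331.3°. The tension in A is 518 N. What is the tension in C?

Resolve: ΣF_x = 518 cos 28° + T_B cos 164.9° + T_C cos 331.3° = 0.
        ΣF_y = 518 sin 28° + T_B sin 164.9° + T_C sin 331.3° = 0.
The known terms sum to (457.4, 243.2) N, so -0.9655 T_B + 0.8771 T_C = -457.4 and 0.2605 T_B − 0.4802 T_C = -243.2.
Solving simultaneously: T_B = 1841 N, T_C = 1505 N.

T_C ≈ 1510 N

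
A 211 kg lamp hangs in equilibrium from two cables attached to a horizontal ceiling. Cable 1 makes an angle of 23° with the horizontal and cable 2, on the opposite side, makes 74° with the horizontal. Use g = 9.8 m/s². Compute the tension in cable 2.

Weight W = 211 × 9.8 = 2068 N acts straight down.
Horizontal: T_1 cos 23° = T_2 cos 74°  →  T_1 = 0.2994 T_2.
Vertical: T_1 sin 23° + T_2 sin 74° = 2068.
Substituting the horizontal relation into the vertical equation gives 1.078 T_2 = 2068, so T_2 = 1918 N.

T_2 ≈ 1920 N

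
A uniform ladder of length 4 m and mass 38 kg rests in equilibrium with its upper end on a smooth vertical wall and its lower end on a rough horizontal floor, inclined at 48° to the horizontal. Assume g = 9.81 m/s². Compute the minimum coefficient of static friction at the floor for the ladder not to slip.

ΣF_y = 0: N_floor = 38×9.81 = 372.78 N.
Torques about the foot: N_wall · 4 sin 48° = 38×9.81×2 cos 48° → N_wall = 167.83 N.
ΣF_x = 0: f_floor = N_wall = 167.83 N.
μ_min = f_floor / N_floor = 167.83 / 372.78 = 0.4502.

μ_min ≈ 0.450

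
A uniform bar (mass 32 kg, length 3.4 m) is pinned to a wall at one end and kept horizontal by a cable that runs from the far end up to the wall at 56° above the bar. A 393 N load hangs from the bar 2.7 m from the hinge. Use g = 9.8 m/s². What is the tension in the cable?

T ≈ 566 N

Take torques about the hinge: T sin 56° · 3.4 = 32×9.8×1.7 + 393×2.7 = 1594.2 N·m.
So T = 1594.2 / (0.8290 × 3.4) = 565.58 N.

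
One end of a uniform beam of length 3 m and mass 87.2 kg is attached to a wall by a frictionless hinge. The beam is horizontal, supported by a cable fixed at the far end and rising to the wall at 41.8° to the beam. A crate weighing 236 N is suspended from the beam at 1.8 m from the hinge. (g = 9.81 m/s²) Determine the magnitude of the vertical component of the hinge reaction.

Take torques about the hinge: T sin 41.8° · 3 = 87.2×9.81×1.5 + 236×1.8 = 1707.9 N·m.
So T = 1707.9 / (0.6665 × 3) = 854.15 N.
ΣF_y = 0: H_y = (87.2×9.81 + 236) − T sin 41.8° = 1091.4 − 569.32 = 522.12 N.

|H_y| ≈ 522 N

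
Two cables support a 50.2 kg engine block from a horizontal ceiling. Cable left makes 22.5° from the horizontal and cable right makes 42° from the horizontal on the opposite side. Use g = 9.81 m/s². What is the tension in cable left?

Weight W = 50.2 × 9.81 = 492.5 N acts straight down.
Horizontal: T_left cos 22.5° = T_right cos 42°  →  T_right = 1.243 T_left.
Vertical: T_left sin 22.5° + T_right sin 42° = 492.5.
Substituting the horizontal relation into the vertical equation gives 1.215 T_left = 492.5, so T_left = 405.5 N.

T_left ≈ 405 N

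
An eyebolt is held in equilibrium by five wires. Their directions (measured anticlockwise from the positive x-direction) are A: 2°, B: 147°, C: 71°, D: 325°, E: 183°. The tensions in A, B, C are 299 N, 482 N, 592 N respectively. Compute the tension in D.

T_D ≈ 1340 N

Resolve: ΣF_x = 299 cos 2° + 482 cos 147° + 592 cos 71° + T_D cos 325° + T_E cos 183° = 0.
        ΣF_y = 299 sin 2° + 482 sin 147° + 592 sin 71° + T_D sin 325° + T_E sin 183° = 0.
The known terms sum to (87.31, 832.7) N, so 0.8192 T_D − 0.9986 T_E = -87.31 and -0.5736 T_D − 0.0523 T_E = -832.7.
Solving simultaneously: T_D = 1343 N, T_E = 1189 N.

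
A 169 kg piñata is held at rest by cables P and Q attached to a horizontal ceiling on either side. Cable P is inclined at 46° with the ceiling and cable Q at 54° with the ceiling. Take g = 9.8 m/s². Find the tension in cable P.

Weight W = 169 × 9.8 = 1656 N acts straight down.
Horizontal: T_P cos 46° = T_Q cos 54°  →  T_Q = 1.182 T_P.
Vertical: T_P sin 46° + T_Q sin 54° = 1656.
Substituting the horizontal relation into the vertical equation gives 1.675 T_P = 1656, so T_P = 988.5 N.

T_P ≈ 989 N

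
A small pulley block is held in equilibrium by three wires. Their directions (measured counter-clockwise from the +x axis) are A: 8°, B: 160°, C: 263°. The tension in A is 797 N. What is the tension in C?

T_C ≈ 384 N

Resolve: ΣF_x = 797 cos 8° + T_B cos 160° + T_C cos 263° = 0.
        ΣF_y = 797 sin 8° + T_B sin 160° + T_C sin 263° = 0.
The known terms sum to (789.2, 110.9) N, so -0.9397 T_B − 0.1219 T_C = -789.2 and 0.3420 T_B − 0.9925 T_C = -110.9.
Solving simultaneously: T_B = 790.1 N, T_C = 384 N.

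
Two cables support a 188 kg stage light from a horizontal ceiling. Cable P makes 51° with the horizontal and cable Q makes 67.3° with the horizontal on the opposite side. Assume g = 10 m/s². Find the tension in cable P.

Weight W = 188 × 10 = 1880 N acts straight down.
Horizontal: T_P cos 51° = T_Q cos 67.3°  →  T_Q = 1.631 T_P.
Vertical: T_P sin 51° + T_Q sin 67.3° = 1880.
Substituting the horizontal relation into the vertical equation gives 2.282 T_P = 1880, so T_P = 824 N.

T_P ≈ 824 N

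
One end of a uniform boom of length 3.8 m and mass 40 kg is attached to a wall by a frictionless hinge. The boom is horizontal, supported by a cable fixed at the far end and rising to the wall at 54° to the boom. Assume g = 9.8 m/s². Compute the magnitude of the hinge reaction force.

|H| ≈ 242 N

Take torques about the hinge: T sin 54° · 3.8 = 40×9.8×1.9 = 744.8 N·m.
So T = 744.8 / (0.8090 × 3.8) = 242.27 N.
ΣF_x = 0: H_x = T cos 54° = 142.4 N.
ΣF_y = 0: H_y = (40×9.8) − T sin 54° = 392 − 196 = 196 N.
|H| = √(H_x² + H_y²) = √((142.4)² + (196)²) = 242.27 N.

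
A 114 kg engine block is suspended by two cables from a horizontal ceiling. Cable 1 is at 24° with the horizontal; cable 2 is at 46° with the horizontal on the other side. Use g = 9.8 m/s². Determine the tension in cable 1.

Weight W = 114 × 9.8 = 1117 N acts straight down.
Horizontal: T_1 cos 24° = T_2 cos 46°  →  T_2 = 1.315 T_1.
Vertical: T_1 sin 24° + T_2 sin 46° = 1117.
Substituting the horizontal relation into the vertical equation gives 1.353 T_1 = 1117, so T_1 = 825.9 N.

T_1 ≈ 826 N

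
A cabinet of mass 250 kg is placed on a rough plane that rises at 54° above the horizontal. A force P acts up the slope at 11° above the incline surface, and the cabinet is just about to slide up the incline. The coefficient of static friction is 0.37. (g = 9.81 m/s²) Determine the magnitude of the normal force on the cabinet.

N ≈ 985 N

On the verge of sliding up the incline, friction equals μN and acts down the slope.
Perpendicular: N + P sin 11° = W cos 54° = 1442 N.
Along incline: P cos 11° = W sin 54° + μN  with W sin 54° = 1984 N.
Solving the pair for P and N: P = 2393 N, N = 985 N (and f = μN = 364.5 N).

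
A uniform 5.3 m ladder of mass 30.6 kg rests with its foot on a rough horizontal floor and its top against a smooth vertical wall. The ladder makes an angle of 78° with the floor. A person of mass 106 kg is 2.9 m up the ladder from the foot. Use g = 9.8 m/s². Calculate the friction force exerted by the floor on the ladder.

Torques about the foot: N_wall · 5.3 sin 78° = 30.6×9.8×2.65 cos 78° + 106×9.8×2.9 cos 78° → N_wall = 152.69 N.
ΣF_x = 0: f_floor = N_wall = 152.69 N.

f ≈ 153 N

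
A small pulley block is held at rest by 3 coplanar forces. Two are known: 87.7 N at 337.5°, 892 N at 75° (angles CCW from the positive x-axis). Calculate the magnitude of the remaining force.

F ≈ 885 N

Sum the known components: ΣF_x = 311.9 N, ΣF_y = 828 N.
For equilibrium the remaining force must supply (−ΣF_x, −ΣF_y) = (-311.9, -828) N.
Magnitude = √((-311.9)² + (-828)²) = 884.8 N; direction = atan2(-828, -311.9) = 249.4°.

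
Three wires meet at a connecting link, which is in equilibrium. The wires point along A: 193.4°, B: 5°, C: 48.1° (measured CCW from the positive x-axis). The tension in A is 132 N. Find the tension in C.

T_C ≈ 28.2 N

Resolve: ΣF_x = 132 cos 193.4° + T_B cos 5° + T_C cos 48.1° = 0.
        ΣF_y = 132 sin 193.4° + T_B sin 5° + T_C sin 48.1° = 0.
The known terms sum to (-128.4, -30.59) N, so 0.9962 T_B + 0.6678 T_C = 128.4 and 0.0872 T_B + 0.7443 T_C = 30.59.
Solving simultaneously: T_B = 110 N, T_C = 28.22 N.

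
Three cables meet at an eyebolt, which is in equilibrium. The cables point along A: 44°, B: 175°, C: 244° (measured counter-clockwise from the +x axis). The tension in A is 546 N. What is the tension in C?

T_C ≈ 441 N

Resolve: ΣF_x = 546 cos 44° + T_B cos 175° + T_C cos 244° = 0.
        ΣF_y = 546 sin 44° + T_B sin 175° + T_C sin 244° = 0.
The known terms sum to (392.8, 379.3) N, so -0.9962 T_B − 0.4384 T_C = -392.8 and 0.0872 T_B − 0.8988 T_C = -379.3.
Solving simultaneously: T_B = 200 N, T_C = 441.4 N.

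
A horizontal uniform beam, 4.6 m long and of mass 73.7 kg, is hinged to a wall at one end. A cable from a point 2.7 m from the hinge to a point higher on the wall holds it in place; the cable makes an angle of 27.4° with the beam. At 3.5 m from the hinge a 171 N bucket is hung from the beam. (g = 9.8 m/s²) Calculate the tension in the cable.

Take torques about the hinge: T sin 27.4° · 2.7 = 73.7×9.8×2.3 + 171×3.5 = 2259.7 N·m.
So T = 2259.7 / (0.4602 × 2.7) = 1818.6 N.

T ≈ 1820 N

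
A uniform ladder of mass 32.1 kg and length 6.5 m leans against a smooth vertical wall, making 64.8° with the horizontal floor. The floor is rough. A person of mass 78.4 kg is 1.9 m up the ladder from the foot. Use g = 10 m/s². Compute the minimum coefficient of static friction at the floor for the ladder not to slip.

ΣF_y = 0: N_floor = 32.1×10 + 78.4×10 = 1105 N.
Torques about the foot: N_wall · 6.5 sin 64.8° = 32.1×10×3.25 cos 64.8° + 78.4×10×1.9 cos 64.8° → N_wall = 183.36 N.
ΣF_x = 0: f_floor = N_wall = 183.36 N.
μ_min = f_floor / N_floor = 183.36 / 1105 = 0.1659.

μ_min ≈ 0.166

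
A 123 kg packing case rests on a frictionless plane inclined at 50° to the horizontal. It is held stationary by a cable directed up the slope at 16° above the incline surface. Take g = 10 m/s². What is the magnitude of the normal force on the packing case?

Take axes along and perpendicular to the incline. Weight components: W sin 50° = 942.2 N down-slope, W cos 50° = 790.6 N into the surface.
Along incline: T cos 16° = W sin 50° → T = 980.2 N.
Perpendicular: N = W cos 50° − T sin 16° = 520.4 N.

N ≈ 520 N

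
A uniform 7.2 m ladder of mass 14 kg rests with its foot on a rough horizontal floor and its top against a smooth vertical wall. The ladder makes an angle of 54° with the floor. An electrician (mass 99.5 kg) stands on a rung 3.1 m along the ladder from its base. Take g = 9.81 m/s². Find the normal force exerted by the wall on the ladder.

N_wall ≈ 355 N

Torques about the foot: N_wall · 7.2 sin 54° = 14×9.81×3.6 cos 54° + 99.5×9.81×3.1 cos 54° → N_wall = 355.23 N.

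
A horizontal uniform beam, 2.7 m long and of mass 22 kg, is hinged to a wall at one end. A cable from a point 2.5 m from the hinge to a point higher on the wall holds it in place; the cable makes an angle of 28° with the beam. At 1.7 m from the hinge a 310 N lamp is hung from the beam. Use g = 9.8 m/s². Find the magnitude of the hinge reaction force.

|H| ≈ 647 N

Take torques about the hinge: T sin 28° · 2.5 = 22×9.8×1.35 + 310×1.7 = 818.06 N·m.
So T = 818.06 / (0.4695 × 2.5) = 697 N.
ΣF_x = 0: H_x = T cos 28° = 615.42 N.
ΣF_y = 0: H_y = (22×9.8 + 310) − T sin 28° = 525.6 − 327.22 = 198.38 N.
|H| = √(H_x² + H_y²) = √((615.42)² + (198.38)²) = 646.6 N.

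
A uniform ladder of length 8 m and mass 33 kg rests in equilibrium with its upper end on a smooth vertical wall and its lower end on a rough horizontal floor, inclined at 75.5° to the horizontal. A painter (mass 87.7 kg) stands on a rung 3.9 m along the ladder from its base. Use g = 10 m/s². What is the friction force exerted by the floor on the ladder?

Torques about the foot: N_wall · 8 sin 75.5° = 33×10×4 cos 75.5° + 87.7×10×3.9 cos 75.5° → N_wall = 153.24 N.
ΣF_x = 0: f_floor = N_wall = 153.24 N.

f ≈ 153 N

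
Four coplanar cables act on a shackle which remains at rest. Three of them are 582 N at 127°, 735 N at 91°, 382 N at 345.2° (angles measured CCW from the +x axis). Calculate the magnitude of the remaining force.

Sum the known components: ΣF_x = 6.243 N, ΣF_y = 1102 N.
For equilibrium the remaining force must supply (−ΣF_x, −ΣF_y) = (-6.243, -1102) N.
Magnitude = √((-6.243)² + (-1102)²) = 1102 N; direction = atan2(-1102, -6.243) = 269.7°.

F ≈ 1100 N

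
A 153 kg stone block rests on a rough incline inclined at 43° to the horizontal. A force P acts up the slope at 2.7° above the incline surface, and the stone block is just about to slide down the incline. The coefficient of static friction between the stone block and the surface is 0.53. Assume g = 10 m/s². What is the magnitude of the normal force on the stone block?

On the verge of sliding down the incline, friction equals μN and acts up the slope.
Perpendicular: N + P sin 2.7° = W cos 43° = 1119 N.
Along incline: P cos 2.7° + μN = W sin 43° with W sin 43° = 1043 N.
Solving the pair for P and N: P = 462.5 N, N = 1097 N (and f = μN = 581.5 N).

N ≈ 1100 N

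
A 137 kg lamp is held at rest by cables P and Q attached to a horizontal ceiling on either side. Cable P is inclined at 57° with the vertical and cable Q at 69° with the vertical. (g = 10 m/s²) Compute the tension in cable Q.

Angles from the horizontal: cable P is 90° − 57° = 33°, cable Q is 90° − 69° = 21°.
Weight W = 137 × 10 = 1370 N acts straight down.
Horizontal: T_P cos 33° = T_Q cos 21°  →  T_P = 1.113 T_Q.
Vertical: T_P sin 33° + T_Q sin 21° = 1370.
Substituting the horizontal relation into the vertical equation gives 0.9646 T_Q = 1370, so T_Q = 1420 N.

T_Q ≈ 1420 N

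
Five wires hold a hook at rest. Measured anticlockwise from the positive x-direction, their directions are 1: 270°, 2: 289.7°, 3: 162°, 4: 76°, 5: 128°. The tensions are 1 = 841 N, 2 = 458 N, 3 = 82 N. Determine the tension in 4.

Resolve: ΣF_x = 841 cos 270° + 458 cos 289.7° + 82 cos 162° + T_4 cos 76° + T_5 cos 128° = 0.
        ΣF_y = 841 sin 270° + 458 sin 289.7° + 82 sin 162° + T_4 sin 76° + T_5 sin 128° = 0.
The known terms sum to (76.4, -1247) N, so 0.2419 T_4 − 0.6157 T_5 = -76.4 and 0.9703 T_4 + 0.7880 T_5 = 1247.
Solving simultaneously: T_4 = 897.7 N, T_5 = 476.9 N.

T_4 ≈ 898 N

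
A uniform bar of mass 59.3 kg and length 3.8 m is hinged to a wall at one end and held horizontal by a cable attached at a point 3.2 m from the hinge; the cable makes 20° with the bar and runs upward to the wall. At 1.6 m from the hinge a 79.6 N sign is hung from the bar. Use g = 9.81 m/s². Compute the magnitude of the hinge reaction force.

|H| ≈ 1090 N

Take torques about the hinge: T sin 20° · 3.2 = 59.3×9.81×1.9 + 79.6×1.6 = 1232.7 N·m.
So T = 1232.7 / (0.3420 × 3.2) = 1126.3 N.
ΣF_x = 0: H_x = T cos 20° = 1058.3 N.
ΣF_y = 0: H_y = (59.3×9.81 + 79.6) − T sin 20° = 661.33 − 385.2 = 276.13 N.
|H| = √(H_x² + H_y²) = √((1058.3)² + (276.13)²) = 1093.8 N.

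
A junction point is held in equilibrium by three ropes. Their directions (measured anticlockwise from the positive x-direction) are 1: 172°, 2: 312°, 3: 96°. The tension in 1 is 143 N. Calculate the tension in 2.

T_2 ≈ 236 N

Resolve: ΣF_x = 143 cos 172° + T_2 cos 312° + T_3 cos 96° = 0.
        ΣF_y = 143 sin 172° + T_2 sin 312° + T_3 sin 96° = 0.
The known terms sum to (-141.6, 19.9) N, so 0.6691 T_2 − 0.1045 T_3 = 141.6 and -0.7431 T_2 + 0.9945 T_3 = -19.9.
Solving simultaneously: T_2 = 236.1 N, T_3 = 156.4 N.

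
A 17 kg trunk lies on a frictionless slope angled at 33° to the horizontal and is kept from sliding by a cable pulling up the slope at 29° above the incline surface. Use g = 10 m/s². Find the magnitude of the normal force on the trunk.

N ≈ 91.3 N

Take axes along and perpendicular to the incline. Weight components: W sin 33° = 92.59 N down-slope, W cos 33° = 142.6 N into the surface.
Along incline: T cos 29° = W sin 33° → T = 105.9 N.
Perpendicular: N = W cos 33° − T sin 29° = 91.25 N.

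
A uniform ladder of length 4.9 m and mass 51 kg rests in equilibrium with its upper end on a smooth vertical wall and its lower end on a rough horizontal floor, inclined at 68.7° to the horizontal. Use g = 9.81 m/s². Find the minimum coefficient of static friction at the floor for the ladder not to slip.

μ_min ≈ 0.195

ΣF_y = 0: N_floor = 51×9.81 = 500.31 N.
Torques about the foot: N_wall · 4.9 sin 68.7° = 51×9.81×2.45 cos 68.7° → N_wall = 97.531 N.
ΣF_x = 0: f_floor = N_wall = 97.531 N.
μ_min = f_floor / N_floor = 97.531 / 500.31 = 0.1949.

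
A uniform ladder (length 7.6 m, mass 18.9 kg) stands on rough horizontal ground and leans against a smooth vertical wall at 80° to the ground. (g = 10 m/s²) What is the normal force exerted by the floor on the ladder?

N_floor ≈ 189 N

ΣF_y = 0: N_floor = 18.9×10 = 189 N.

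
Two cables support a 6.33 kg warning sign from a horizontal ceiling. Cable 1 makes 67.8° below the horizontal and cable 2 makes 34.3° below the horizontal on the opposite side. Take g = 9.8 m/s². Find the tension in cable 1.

T_1 ≈ 52.4 N

Weight W = 6.33 × 9.8 = 62.03 N acts straight down.
Horizontal: T_1 cos 67.8° = T_2 cos 34.3°  →  T_2 = 0.4574 T_1.
Vertical: T_1 sin 67.8° + T_2 sin 34.3° = 62.03.
Substituting the horizontal relation into the vertical equation gives 1.184 T_1 = 62.03, so T_1 = 52.41 N.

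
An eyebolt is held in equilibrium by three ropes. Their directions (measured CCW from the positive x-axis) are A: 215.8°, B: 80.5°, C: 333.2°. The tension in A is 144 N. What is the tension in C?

Resolve: ΣF_x = 144 cos 215.8° + T_B cos 80.5° + T_C cos 333.2° = 0.
        ΣF_y = 144 sin 215.8° + T_B sin 80.5° + T_C sin 333.2° = 0.
The known terms sum to (-116.8, -84.23) N, so 0.1650 T_B + 0.8926 T_C = 116.8 and 0.9863 T_B − 0.4509 T_C = 84.23.
Solving simultaneously: T_B = 133.9 N, T_C = 106.1 N.

T_C ≈ 106 N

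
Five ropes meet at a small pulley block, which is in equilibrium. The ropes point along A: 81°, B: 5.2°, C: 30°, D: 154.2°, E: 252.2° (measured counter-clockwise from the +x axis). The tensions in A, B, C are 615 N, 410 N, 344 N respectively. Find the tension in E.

T_E ≈ 1100 N

Resolve: ΣF_x = 615 cos 81° + 410 cos 5.2° + 344 cos 30° + T_D cos 154.2° + T_E cos 252.2° = 0.
        ΣF_y = 615 sin 81° + 410 sin 5.2° + 344 sin 30° + T_D sin 154.2° + T_E sin 252.2° = 0.
The known terms sum to (802.4, 816.6) N, so -0.9003 T_D − 0.3057 T_E = -802.4 and 0.4352 T_D − 0.9521 T_E = -816.6.
Solving simultaneously: T_D = 519.4 N, T_E = 1095 N.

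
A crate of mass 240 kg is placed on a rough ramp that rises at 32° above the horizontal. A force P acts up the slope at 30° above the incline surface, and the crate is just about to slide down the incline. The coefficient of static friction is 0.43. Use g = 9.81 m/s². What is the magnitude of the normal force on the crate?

N ≈ 1700 N

On the verge of sliding down the incline, friction equals μN and acts up the slope.
Perpendicular: N + P sin 30° = W cos 32° = 1997 N.
Along incline: P cos 30° + μN = W sin 32° with W sin 32° = 1248 N.
Solving the pair for P and N: P = 597.6 N, N = 1698 N (and f = μN = 730.1 N).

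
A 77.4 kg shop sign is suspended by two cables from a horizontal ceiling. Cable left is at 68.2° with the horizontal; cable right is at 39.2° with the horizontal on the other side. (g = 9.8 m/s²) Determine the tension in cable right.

T_right ≈ 295 N

Weight W = 77.4 × 9.8 = 758.5 N acts straight down.
Horizontal: T_left cos 68.2° = T_right cos 39.2°  →  T_left = 2.087 T_right.
Vertical: T_left sin 68.2° + T_right sin 39.2° = 758.5.
Substituting the horizontal relation into the vertical equation gives 2.57 T_right = 758.5, so T_right = 295.2 N.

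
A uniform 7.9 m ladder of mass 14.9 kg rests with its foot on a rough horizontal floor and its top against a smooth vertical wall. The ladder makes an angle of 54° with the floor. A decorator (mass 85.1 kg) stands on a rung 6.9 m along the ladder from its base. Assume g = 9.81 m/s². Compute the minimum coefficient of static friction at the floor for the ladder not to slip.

μ_min ≈ 0.594

ΣF_y = 0: N_floor = 14.9×9.81 + 85.1×9.81 = 981 N.
Torques about the foot: N_wall · 7.9 sin 54° = 14.9×9.81×3.95 cos 54° + 85.1×9.81×6.9 cos 54° → N_wall = 582.86 N.
ΣF_x = 0: f_floor = N_wall = 582.86 N.
μ_min = f_floor / N_floor = 582.86 / 981 = 0.5942.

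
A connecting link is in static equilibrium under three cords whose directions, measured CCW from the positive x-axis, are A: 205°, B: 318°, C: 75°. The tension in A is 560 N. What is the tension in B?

Resolve: ΣF_x = 560 cos 205° + T_B cos 318° + T_C cos 75° = 0.
        ΣF_y = 560 sin 205° + T_B sin 318° + T_C sin 75° = 0.
The known terms sum to (-507.5, -236.7) N, so 0.7431 T_B + 0.2588 T_C = 507.5 and -0.6691 T_B + 0.9659 T_C = 236.7.
Solving simultaneously: T_B = 481.5 N, T_C = 578.5 N.

T_B ≈ 481 N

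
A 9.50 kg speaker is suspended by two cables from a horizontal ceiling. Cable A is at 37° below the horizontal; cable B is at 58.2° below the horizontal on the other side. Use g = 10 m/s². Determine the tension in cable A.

Weight W = 9.50 × 10 = 95 N acts straight down.
Horizontal: T_A cos 37° = T_B cos 58.2°  →  T_B = 1.516 T_A.
Vertical: T_A sin 37° + T_B sin 58.2° = 95.
Substituting the horizontal relation into the vertical equation gives 1.89 T_A = 95, so T_A = 50.27 N.

T_A ≈ 50.3 N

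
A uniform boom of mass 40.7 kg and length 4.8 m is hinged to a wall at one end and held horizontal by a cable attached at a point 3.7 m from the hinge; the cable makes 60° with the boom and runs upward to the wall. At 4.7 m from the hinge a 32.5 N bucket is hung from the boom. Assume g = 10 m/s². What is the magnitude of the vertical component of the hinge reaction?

Take torques about the hinge: T sin 60° · 3.7 = 40.7×10×2.4 + 32.5×4.7 = 1129.5 N·m.
So T = 1129.5 / (0.8660 × 3.7) = 352.51 N.
ΣF_y = 0: H_y = (40.7×10 + 32.5) − T sin 60° = 439.5 − 305.28 = 134.22 N.

|H_y| ≈ 134 N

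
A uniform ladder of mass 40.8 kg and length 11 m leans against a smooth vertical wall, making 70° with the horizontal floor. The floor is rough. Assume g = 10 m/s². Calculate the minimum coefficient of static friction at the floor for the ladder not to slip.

ΣF_y = 0: N_floor = 40.8×10 = 408 N.
Torques about the foot: N_wall · 11 sin 70° = 40.8×10×5.5 cos 70° → N_wall = 74.25 N.
ΣF_x = 0: f_floor = N_wall = 74.25 N.
μ_min = f_floor / N_floor = 74.25 / 408 = 0.182.

μ_min ≈ 0.182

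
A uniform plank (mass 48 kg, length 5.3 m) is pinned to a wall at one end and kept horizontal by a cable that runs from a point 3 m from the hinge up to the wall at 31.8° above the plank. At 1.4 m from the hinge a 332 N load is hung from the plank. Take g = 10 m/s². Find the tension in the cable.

T ≈ 1100 N

Take torques about the hinge: T sin 31.8° · 3 = 48×10×2.65 + 332×1.4 = 1736.8 N·m.
So T = 1736.8 / (0.5270 × 3) = 1098.6 N.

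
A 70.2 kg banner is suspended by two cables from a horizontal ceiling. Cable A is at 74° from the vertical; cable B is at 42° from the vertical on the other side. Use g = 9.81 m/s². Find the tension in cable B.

T_B ≈ 737 N

Angles from the horizontal: cable A is 90° − 74° = 16°, cable B is 90° − 42° = 48°.
Weight W = 70.2 × 9.81 = 688.7 N acts straight down.
Horizontal: T_A cos 16° = T_B cos 48°  →  T_A = 0.6961 T_B.
Vertical: T_A sin 16° + T_B sin 48° = 688.7.
Substituting the horizontal relation into the vertical equation gives 0.935 T_B = 688.7, so T_B = 736.5 N.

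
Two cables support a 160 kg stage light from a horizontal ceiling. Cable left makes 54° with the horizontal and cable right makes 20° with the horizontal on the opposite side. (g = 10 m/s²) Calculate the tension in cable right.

T_right ≈ 978 N

Weight W = 160 × 10 = 1600 N acts straight down.
Horizontal: T_left cos 54° = T_right cos 20°  →  T_left = 1.599 T_right.
Vertical: T_left sin 54° + T_right sin 20° = 1600.
Substituting the horizontal relation into the vertical equation gives 1.635 T_right = 1600, so T_right = 978.4 N.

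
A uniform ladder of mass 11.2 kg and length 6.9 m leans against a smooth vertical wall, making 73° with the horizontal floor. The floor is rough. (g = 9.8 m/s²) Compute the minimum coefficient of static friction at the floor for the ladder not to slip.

ΣF_y = 0: N_floor = 11.2×9.8 = 109.76 N.
Torques about the foot: N_wall · 6.9 sin 73° = 11.2×9.8×3.45 cos 73° → N_wall = 16.778 N.
ΣF_x = 0: f_floor = N_wall = 16.778 N.
μ_min = f_floor / N_floor = 16.778 / 109.76 = 0.1529.

μ_min ≈ 0.153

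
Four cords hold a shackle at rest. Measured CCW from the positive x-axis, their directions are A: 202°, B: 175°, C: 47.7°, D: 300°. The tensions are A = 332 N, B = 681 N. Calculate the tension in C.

Resolve: ΣF_x = 332 cos 202° + 681 cos 175° + T_C cos 47.7° + T_D cos 300° = 0.
        ΣF_y = 332 sin 202° + 681 sin 175° + T_C sin 47.7° + T_D sin 300° = 0.
The known terms sum to (-986.2, -65.02) N, so 0.6730 T_C + 0.5000 T_D = 986.2 and 0.7396 T_C − 0.8660 T_D = 65.02.
Solving simultaneously: T_C = 930.7 N, T_D = 719.8 N.

T_C ≈ 931 N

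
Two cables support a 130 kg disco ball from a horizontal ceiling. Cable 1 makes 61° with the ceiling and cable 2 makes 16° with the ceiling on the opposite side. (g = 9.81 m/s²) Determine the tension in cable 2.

T_2 ≈ 635 N

Weight W = 130 × 9.81 = 1275 N acts straight down.
Horizontal: T_1 cos 61° = T_2 cos 16°  →  T_1 = 1.983 T_2.
Vertical: T_1 sin 61° + T_2 sin 16° = 1275.
Substituting the horizontal relation into the vertical equation gives 2.01 T_2 = 1275, so T_2 = 634.5 N.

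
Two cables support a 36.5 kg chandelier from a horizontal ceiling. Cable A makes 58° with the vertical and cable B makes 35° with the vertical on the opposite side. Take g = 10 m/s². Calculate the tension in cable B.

Angles from the horizontal: cable A is 90° − 58° = 32°, cable B is 90° − 35° = 55°.
Weight W = 36.5 × 10 = 365 N acts straight down.
Horizontal: T_A cos 32° = T_B cos 55°  →  T_A = 0.6763 T_B.
Vertical: T_A sin 32° + T_B sin 55° = 365.
Substituting the horizontal relation into the vertical equation gives 1.178 T_B = 365, so T_B = 310 N.

T_B ≈ 310 N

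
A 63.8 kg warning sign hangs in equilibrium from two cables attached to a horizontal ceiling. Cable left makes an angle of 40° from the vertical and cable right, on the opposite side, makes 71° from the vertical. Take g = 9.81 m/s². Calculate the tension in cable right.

T_right ≈ 431 N

Angles from the horizontal: cable left is 90° − 40° = 50°, cable right is 90° − 71° = 19°.
Weight W = 63.8 × 9.81 = 625.9 N acts straight down.
Horizontal: T_left cos 50° = T_right cos 19°  →  T_left = 1.471 T_right.
Vertical: T_left sin 50° + T_right sin 19° = 625.9.
Substituting the horizontal relation into the vertical equation gives 1.452 T_right = 625.9, so T_right = 430.9 N.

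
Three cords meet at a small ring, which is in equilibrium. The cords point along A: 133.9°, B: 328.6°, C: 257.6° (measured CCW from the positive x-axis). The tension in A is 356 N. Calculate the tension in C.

T_C ≈ 95.5 N

Resolve: ΣF_x = 356 cos 133.9° + T_B cos 328.6° + T_C cos 257.6° = 0.
        ΣF_y = 356 sin 133.9° + T_B sin 328.6° + T_C sin 257.6° = 0.
The known terms sum to (-246.9, 256.5) N, so 0.8536 T_B − 0.2147 T_C = 246.9 and -0.5210 T_B − 0.9767 T_C = -256.5.
Solving simultaneously: T_B = 313.2 N, T_C = 95.54 N.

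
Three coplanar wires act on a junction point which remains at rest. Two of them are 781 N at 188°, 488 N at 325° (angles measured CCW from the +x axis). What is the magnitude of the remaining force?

F ≈ 539 N

Sum the known components: ΣF_x = -373.7 N, ΣF_y = -388.6 N.
For equilibrium the remaining force must supply (−ΣF_x, −ΣF_y) = (373.7, 388.6) N.
Magnitude = √((373.7)² + (388.6)²) = 539.1 N; direction = atan2(388.6, 373.7) = 46.1°.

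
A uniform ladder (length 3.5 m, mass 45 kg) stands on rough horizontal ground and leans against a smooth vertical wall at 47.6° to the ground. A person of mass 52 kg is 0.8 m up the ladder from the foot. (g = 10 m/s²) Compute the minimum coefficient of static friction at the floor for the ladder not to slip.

μ_min ≈ 0.324

ΣF_y = 0: N_floor = 45×10 + 52×10 = 970 N.
Torques about the foot: N_wall · 3.5 sin 47.6° = 45×10×1.75 cos 47.6° + 52×10×0.8 cos 47.6° → N_wall = 313.98 N.
ΣF_x = 0: f_floor = N_wall = 313.98 N.
μ_min = f_floor / N_floor = 313.98 / 970 = 0.3237.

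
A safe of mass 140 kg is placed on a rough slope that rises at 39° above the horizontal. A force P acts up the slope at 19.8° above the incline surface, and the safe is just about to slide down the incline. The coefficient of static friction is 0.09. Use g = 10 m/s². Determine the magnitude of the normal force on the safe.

On the verge of sliding down the incline, friction equals μN and acts up the slope.
Perpendicular: N + P sin 19.8° = W cos 39° = 1088 N.
Along incline: P cos 19.8° + μN = W sin 39° with W sin 39° = 881 N.
Solving the pair for P and N: P = 860.2 N, N = 796.6 N (and f = μN = 71.7 N).

N ≈ 797 N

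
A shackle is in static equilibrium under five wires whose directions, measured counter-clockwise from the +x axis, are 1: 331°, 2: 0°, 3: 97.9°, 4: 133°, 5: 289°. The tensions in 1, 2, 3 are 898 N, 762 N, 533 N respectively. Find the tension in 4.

T_4 ≈ 3500 N

Resolve: ΣF_x = 898 cos 331° + 762 cos 0° + 533 cos 97.9° + T_4 cos 133° + T_5 cos 289° = 0.
        ΣF_y = 898 sin 331° + 762 sin 0° + 533 sin 97.9° + T_4 sin 133° + T_5 sin 289° = 0.
The known terms sum to (1474, 92.58) N, so -0.6820 T_4 + 0.3256 T_5 = -1474 and 0.7314 T_4 − 0.9455 T_5 = -92.58.
Solving simultaneously: T_4 = 3501 N, T_5 = 2806 N.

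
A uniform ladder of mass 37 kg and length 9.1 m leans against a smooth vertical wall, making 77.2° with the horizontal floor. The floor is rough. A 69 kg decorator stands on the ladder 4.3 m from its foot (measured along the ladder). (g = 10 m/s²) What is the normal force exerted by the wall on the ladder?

N_wall ≈ 116 N

Torques about the foot: N_wall · 9.1 sin 77.2° = 37×10×4.55 cos 77.2° + 69×10×4.3 cos 77.2° → N_wall = 116.11 N.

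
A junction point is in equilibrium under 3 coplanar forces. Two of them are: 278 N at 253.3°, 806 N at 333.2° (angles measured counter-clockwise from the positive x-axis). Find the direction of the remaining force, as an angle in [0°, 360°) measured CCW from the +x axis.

Sum the known components: ΣF_x = 639.5 N, ΣF_y = -629.7 N.
For equilibrium the remaining force must supply (−ΣF_x, −ΣF_y) = (-639.5, 629.7) N.
Magnitude = √((-639.5)² + (629.7)²) = 897.5 N; direction = atan2(629.7, -639.5) = 135.4°.

θ ≈ 135°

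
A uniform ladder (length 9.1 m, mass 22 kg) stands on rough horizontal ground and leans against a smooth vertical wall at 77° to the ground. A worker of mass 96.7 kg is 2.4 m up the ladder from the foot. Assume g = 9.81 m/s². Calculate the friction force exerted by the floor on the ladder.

f ≈ 82.7 N

Torques about the foot: N_wall · 9.1 sin 77° = 22×9.81×4.55 cos 77° + 96.7×9.81×2.4 cos 77° → N_wall = 82.673 N.
ΣF_x = 0: f_floor = N_wall = 82.673 N.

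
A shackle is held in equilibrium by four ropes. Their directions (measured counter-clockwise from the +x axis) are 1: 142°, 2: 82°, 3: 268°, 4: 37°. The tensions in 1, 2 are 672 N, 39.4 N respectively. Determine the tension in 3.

T_3 ≈ 871 N

Resolve: ΣF_x = 672 cos 142° + 39.4 cos 82° + T_3 cos 268° + T_4 cos 37° = 0.
        ΣF_y = 672 sin 142° + 39.4 sin 82° + T_3 sin 268° + T_4 sin 37° = 0.
The known terms sum to (-524.1, 452.7) N, so -0.0349 T_3 + 0.7986 T_4 = 524.1 and -0.9994 T_3 + 0.6018 T_4 = -452.7.
Solving simultaneously: T_3 = 871.1 N, T_4 = 694.3 N.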